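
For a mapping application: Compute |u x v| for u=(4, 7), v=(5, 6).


|u x v| = |4*6 - 7*5|
= |24 - 35| = 11

11


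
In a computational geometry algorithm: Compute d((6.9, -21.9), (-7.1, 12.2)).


dx=-14, dy=34.1
d^2 = (-14)^2 + 34.1^2 = 1358.81
d = sqrt(1358.81) = 36.862

36.862


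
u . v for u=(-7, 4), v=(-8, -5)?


u . v = u_x*v_x + u_y*v_y = (-7)*(-8) + 4*(-5)
= 56 + (-20) = 36

36


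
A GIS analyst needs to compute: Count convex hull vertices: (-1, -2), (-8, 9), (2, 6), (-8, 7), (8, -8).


Convex hull vertices (CCW): (-8, 7), (-1, -2), (8, -8), (2, 6), (-8, 9)
Count = 5

5


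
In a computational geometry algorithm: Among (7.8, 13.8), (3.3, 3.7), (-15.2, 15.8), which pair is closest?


d(P0,P1) = 11.0571, d(P0,P2) = 23.0868, d(P1,P2) = 22.1057
Closest: P0 and P1

Closest pair: (7.8, 13.8) and (3.3, 3.7), distance = 11.0571


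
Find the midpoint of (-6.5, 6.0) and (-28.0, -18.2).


M = (((-6.5)+(-28))/2, (6+(-18.2))/2)
= (-17.25, -6.1)

(-17.25, -6.1)


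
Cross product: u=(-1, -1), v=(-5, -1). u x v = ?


u x v = u_x*v_y - u_y*v_x = (-1)*(-1) - (-1)*(-5)
= 1 - 5 = -4

-4


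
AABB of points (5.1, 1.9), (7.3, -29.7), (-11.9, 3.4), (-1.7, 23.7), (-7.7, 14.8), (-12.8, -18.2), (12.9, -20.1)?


x range: [-12.8, 12.9]
y range: [-29.7, 23.7]
Bounding box: (-12.8,-29.7) to (12.9,23.7)

(-12.8,-29.7) to (12.9,23.7)


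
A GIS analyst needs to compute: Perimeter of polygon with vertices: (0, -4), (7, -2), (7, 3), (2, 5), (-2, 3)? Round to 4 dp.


Sides: (0, -4)->(7, -2): sqrt(53) = 7.28011, (7, -2)->(7, 3): sqrt(25) = 5, (7, 3)->(2, 5): sqrt(29) = 5.385165, (2, 5)->(-2, 3): sqrt(20) = 4.472136, (-2, 3)->(0, -4): sqrt(53) = 7.28011
Sum = 29.417521
Perimeter = 29.4175

29.4175


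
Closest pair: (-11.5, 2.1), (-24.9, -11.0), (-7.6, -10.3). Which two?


d(P0,P1) = 18.7395, d(P0,P2) = 12.9988, d(P1,P2) = 17.3142
Closest: P0 and P2

Closest pair: (-11.5, 2.1) and (-7.6, -10.3), distance = 12.9988


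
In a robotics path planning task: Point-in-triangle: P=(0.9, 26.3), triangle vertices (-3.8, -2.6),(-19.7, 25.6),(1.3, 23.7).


Cross products: AB x AP = -592.05, BC x BP = 53.84, CA x CP = -23.78
All same sign? no

No, outside


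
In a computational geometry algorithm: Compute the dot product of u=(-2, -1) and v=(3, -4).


u . v = u_x*v_x + u_y*v_y = (-2)*3 + (-1)*(-4)
= (-6) + 4 = -2

-2


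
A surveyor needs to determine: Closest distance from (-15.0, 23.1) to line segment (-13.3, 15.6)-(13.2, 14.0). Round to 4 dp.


Project P onto AB: t = 0 (clamped to [0,1])
Closest point on segment: (-13.3, 15.6)
Distance: 7.6903

7.6903


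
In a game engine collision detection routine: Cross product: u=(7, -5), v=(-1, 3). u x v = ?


u x v = u_x*v_y - u_y*v_x = 7*3 - (-5)*(-1)
= 21 - 5 = 16

16


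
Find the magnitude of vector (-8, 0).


|u| = sqrt((-8)^2 + 0^2) = sqrt(64) = 8

8


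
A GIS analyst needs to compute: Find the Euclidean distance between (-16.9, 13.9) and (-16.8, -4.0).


dx=0.1, dy=-17.9
d^2 = 0.1^2 + (-17.9)^2 = 320.42
d = sqrt(320.42) = 17.9003

17.9003


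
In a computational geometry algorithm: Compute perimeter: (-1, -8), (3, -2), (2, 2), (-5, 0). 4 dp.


Sides: (-1, -8)->(3, -2): sqrt(52) = 7.211103, (3, -2)->(2, 2): sqrt(17) = 4.123106, (2, 2)->(-5, 0): sqrt(53) = 7.28011, (-5, 0)->(-1, -8): sqrt(80) = 8.944272
Sum = 27.558591
Perimeter = 27.5586

27.5586


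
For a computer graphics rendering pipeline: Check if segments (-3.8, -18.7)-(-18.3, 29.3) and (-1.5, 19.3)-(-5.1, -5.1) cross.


Cross products: d1=80.68, d2=-445.92, d3=-661.4, d4=-134.8
d1*d2 < 0 and d3*d4 < 0? no

No, they don't intersect


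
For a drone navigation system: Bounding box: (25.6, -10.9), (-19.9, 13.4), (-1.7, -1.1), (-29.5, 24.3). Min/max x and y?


x range: [-29.5, 25.6]
y range: [-10.9, 24.3]
Bounding box: (-29.5,-10.9) to (25.6,24.3)

(-29.5,-10.9) to (25.6,24.3)


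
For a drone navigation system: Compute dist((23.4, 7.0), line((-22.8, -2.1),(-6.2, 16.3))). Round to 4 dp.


|cross product| = 699.02
|line direction| = sqrt(614.12) = 24.7814
Distance = 699.02/sqrt(614.12) = 28.2074

28.2074


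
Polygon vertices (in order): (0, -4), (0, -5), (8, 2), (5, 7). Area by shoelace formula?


Shoelace sum: (0*(-5) - 0*(-4)) + (0*2 - 8*(-5)) + (8*7 - 5*2) + (5*(-4) - 0*7)
= 66
Area = |66|/2 = 33

33


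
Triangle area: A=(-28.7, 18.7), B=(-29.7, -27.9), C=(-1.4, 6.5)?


Area = |x_A(y_B-y_C) + x_B(y_C-y_A) + x_C(y_A-y_B)|/2
= |987.28 + 362.34 + (-65.24)|/2
= 1284.38/2 = 642.19

642.19


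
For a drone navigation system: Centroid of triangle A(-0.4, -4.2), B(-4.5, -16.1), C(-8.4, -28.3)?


Centroid = ((x_A+x_B+x_C)/3, (y_A+y_B+y_C)/3)
= (((-0.4)+(-4.5)+(-8.4))/3, ((-4.2)+(-16.1)+(-28.3))/3)
= (-4.4333, -16.2)

(-4.4333, -16.2)


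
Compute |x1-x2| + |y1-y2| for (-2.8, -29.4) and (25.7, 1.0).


|(-2.8)-25.7| + |(-29.4)-1| = 28.5 + 30.4 = 58.9

58.9


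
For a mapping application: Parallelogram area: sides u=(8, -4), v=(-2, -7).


|u x v| = |8*(-7) - (-4)*(-2)|
= |(-56) - 8| = 64

64


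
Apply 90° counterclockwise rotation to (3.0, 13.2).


90° CCW: (x,y) -> (-y, x)
(3,13.2) -> (-13.2, 3)

(-13.2, 3)


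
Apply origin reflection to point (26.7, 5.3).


Reflection over origin: (x,y) -> (-x,-y)
(26.7, 5.3) -> (-26.7, -5.3)

(-26.7, -5.3)


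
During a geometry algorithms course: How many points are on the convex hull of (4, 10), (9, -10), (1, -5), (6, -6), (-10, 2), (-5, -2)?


Convex hull vertices (CCW): (-10, 2), (-5, -2), (9, -10), (4, 10)
Count = 4

4


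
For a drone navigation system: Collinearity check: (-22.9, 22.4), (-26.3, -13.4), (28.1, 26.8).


Cross product: ((-26.3)-(-22.9))*(26.8-22.4) - ((-13.4)-22.4)*(28.1-(-22.9))
= 1810.84

No, not collinear


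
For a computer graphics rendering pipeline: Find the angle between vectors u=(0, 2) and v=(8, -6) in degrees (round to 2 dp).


u.v = -12, |u| = sqrt(4) = 2, |v| = sqrt(100) = 10
cos(theta) = u.v/(|u||v|) = -12/sqrt(400) = -0.6
theta = acos(-0.6) = 126.87 degrees

126.87 degrees


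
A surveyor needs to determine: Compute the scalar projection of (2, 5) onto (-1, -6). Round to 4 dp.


u.v = -32, |v| = sqrt(37) = 6.0828
Scalar projection = u.v / |v| = -32 / sqrt(37) = -5.2608

-5.2608


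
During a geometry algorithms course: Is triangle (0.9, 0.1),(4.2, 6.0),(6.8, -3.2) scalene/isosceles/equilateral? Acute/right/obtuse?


Side lengths squared: AB^2=45.7, BC^2=91.4, CA^2=45.7
Sorted: [45.7, 45.7, 91.4]
By sides: Isosceles, By angles: Right

Isosceles, Right


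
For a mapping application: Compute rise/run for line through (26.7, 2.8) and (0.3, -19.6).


slope = (y2-y1)/(x2-x1) = ((-19.6)-2.8)/(0.3-26.7) = (-22.4)/(-26.4) = 0.8485

0.8485


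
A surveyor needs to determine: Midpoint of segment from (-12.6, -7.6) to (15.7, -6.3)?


M = (((-12.6)+15.7)/2, ((-7.6)+(-6.3))/2)
= (1.55, -6.95)

(1.55, -6.95)


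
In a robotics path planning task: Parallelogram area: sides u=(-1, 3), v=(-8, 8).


|u x v| = |(-1)*8 - 3*(-8)|
= |(-8) - (-24)| = 16

16


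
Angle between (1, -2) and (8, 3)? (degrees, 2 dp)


u.v = 2, |u| = sqrt(5) = 2.2361, |v| = sqrt(73) = 8.544
cos(theta) = u.v/(|u||v|) = 2/sqrt(365) = 0.104685
theta = acos(0.104685) = 83.99 degrees

83.99 degrees


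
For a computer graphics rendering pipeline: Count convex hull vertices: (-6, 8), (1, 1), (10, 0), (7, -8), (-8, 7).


Convex hull vertices (CCW): (-8, 7), (7, -8), (10, 0), (-6, 8)
Count = 4

4


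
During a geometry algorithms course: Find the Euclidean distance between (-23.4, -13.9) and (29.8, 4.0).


dx=53.2, dy=17.9
d^2 = 53.2^2 + 17.9^2 = 3150.65
d = sqrt(3150.65) = 56.1307

56.1307


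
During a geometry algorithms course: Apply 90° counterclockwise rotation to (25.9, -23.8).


90° CCW: (x,y) -> (-y, x)
(25.9,-23.8) -> (23.8, 25.9)

(23.8, 25.9)


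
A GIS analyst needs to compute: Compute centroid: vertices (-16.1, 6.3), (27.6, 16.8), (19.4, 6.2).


Centroid = ((x_A+x_B+x_C)/3, (y_A+y_B+y_C)/3)
= (((-16.1)+27.6+19.4)/3, (6.3+16.8+6.2)/3)
= (10.3, 9.7667)

(10.3, 9.7667)


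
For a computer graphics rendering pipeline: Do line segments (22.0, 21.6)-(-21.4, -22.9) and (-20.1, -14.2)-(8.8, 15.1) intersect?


Cross products: d1=-198.91, d2=-213.34, d3=-319.73, d4=-305.3
d1*d2 < 0 and d3*d4 < 0? no

No, they don't intersect


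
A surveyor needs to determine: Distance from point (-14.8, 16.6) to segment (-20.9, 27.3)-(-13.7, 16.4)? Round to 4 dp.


Project P onto AB: t = 0.9408 (clamped to [0,1])
Closest point on segment: (-14.1261, 17.0451)
Distance: 0.8076

0.8076


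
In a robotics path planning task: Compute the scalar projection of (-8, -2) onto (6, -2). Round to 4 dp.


u.v = -44, |v| = sqrt(40) = 6.3246
Scalar projection = u.v / |v| = -44 / sqrt(40) = -6.957

-6.957


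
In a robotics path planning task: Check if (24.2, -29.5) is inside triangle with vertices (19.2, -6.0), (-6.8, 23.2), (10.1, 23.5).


Cross products: AB x AP = 465, BC x BP = -899.93, CA x CP = -66.35
All same sign? no

No, outside


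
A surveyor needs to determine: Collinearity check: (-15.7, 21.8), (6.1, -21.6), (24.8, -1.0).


Cross product: (6.1-(-15.7))*((-1)-21.8) - ((-21.6)-21.8)*(24.8-(-15.7))
= 1260.66

No, not collinear


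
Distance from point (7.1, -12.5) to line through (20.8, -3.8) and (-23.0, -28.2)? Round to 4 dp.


|cross product| = 46.78
|line direction| = sqrt(2513.8) = 50.1378
Distance = 46.78/sqrt(2513.8) = 0.933

0.933


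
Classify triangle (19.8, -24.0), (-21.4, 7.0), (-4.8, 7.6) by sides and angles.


Side lengths squared: AB^2=2658.44, BC^2=275.92, CA^2=1603.72
Sorted: [275.92, 1603.72, 2658.44]
By sides: Scalene, By angles: Obtuse

Scalene, Obtuse


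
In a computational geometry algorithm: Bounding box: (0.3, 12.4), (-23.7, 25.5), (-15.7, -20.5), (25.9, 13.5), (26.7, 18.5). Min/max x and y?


x range: [-23.7, 26.7]
y range: [-20.5, 25.5]
Bounding box: (-23.7,-20.5) to (26.7,25.5)

(-23.7,-20.5) to (26.7,25.5)


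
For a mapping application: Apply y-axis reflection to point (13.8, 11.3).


Reflection over y-axis: (x,y) -> (-x,y)
(13.8, 11.3) -> (-13.8, 11.3)

(-13.8, 11.3)


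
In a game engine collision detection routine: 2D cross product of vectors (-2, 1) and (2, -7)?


u x v = u_x*v_y - u_y*v_x = (-2)*(-7) - 1*2
= 14 - 2 = 12

12


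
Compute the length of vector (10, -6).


|u| = sqrt(10^2 + (-6)^2) = sqrt(136) = 11.6619

11.6619


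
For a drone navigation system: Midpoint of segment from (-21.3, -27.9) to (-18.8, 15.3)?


M = (((-21.3)+(-18.8))/2, ((-27.9)+15.3)/2)
= (-20.05, -6.3)

(-20.05, -6.3)


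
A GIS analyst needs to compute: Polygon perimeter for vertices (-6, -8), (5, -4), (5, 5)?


Sides: (-6, -8)->(5, -4): sqrt(137) = 11.7047, (5, -4)->(5, 5): sqrt(81) = 9, (5, 5)->(-6, -8): sqrt(290) = 17.029386
Sum = 37.734086
Perimeter = 37.7341

37.7341


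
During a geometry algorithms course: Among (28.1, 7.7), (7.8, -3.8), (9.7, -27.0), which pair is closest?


d(P0,P1) = 23.3311, d(P0,P2) = 39.2766, d(P1,P2) = 23.2777
Closest: P1 and P2

Closest pair: (7.8, -3.8) and (9.7, -27.0), distance = 23.2777


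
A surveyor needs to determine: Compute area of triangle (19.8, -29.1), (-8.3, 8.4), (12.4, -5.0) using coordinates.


Area = |x_A(y_B-y_C) + x_B(y_C-y_A) + x_C(y_A-y_B)|/2
= |265.32 + (-200.03) + (-465)|/2
= 399.71/2 = 199.855

199.855


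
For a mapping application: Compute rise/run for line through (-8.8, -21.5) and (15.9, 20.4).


slope = (y2-y1)/(x2-x1) = (20.4-(-21.5))/(15.9-(-8.8)) = 41.9/24.7 = 1.6964

1.6964


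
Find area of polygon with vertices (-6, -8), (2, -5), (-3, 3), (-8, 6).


Shoelace sum: ((-6)*(-5) - 2*(-8)) + (2*3 - (-3)*(-5)) + ((-3)*6 - (-8)*3) + ((-8)*(-8) - (-6)*6)
= 143
Area = |143|/2 = 71.5

71.5


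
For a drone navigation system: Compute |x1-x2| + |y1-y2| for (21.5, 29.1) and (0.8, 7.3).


|21.5-0.8| + |29.1-7.3| = 20.7 + 21.8 = 42.5

42.5


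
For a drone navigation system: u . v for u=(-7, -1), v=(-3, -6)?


u . v = u_x*v_x + u_y*v_y = (-7)*(-3) + (-1)*(-6)
= 21 + 6 = 27

27


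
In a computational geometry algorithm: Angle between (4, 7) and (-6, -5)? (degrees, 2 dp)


u.v = -59, |u| = sqrt(65) = 8.0623, |v| = sqrt(61) = 7.8102
cos(theta) = u.v/(|u||v|) = -59/sqrt(3965) = -0.93698
theta = acos(-0.93698) = 159.55 degrees

159.55 degrees


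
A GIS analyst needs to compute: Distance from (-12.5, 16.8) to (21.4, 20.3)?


dx=33.9, dy=3.5
d^2 = 33.9^2 + 3.5^2 = 1161.46
d = sqrt(1161.46) = 34.0802

34.0802


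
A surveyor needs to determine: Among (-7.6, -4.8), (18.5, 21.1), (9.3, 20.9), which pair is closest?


d(P0,P1) = 36.7698, d(P0,P2) = 30.7587, d(P1,P2) = 9.2022
Closest: P1 and P2

Closest pair: (18.5, 21.1) and (9.3, 20.9), distance = 9.2022


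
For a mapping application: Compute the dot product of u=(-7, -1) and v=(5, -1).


u . v = u_x*v_x + u_y*v_y = (-7)*5 + (-1)*(-1)
= (-35) + 1 = -34

-34


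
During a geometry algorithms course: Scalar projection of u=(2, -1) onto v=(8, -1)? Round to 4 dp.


u.v = 17, |v| = sqrt(65) = 8.0623
Scalar projection = u.v / |v| = 17 / sqrt(65) = 2.1086

2.1086


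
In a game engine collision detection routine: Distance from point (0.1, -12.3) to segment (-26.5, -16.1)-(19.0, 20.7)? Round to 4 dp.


Project P onto AB: t = 0.3943 (clamped to [0,1])
Closest point on segment: (-8.5612, -1.5912)
Distance: 13.7729

13.7729


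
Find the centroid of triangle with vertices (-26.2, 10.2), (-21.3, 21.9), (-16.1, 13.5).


Centroid = ((x_A+x_B+x_C)/3, (y_A+y_B+y_C)/3)
= (((-26.2)+(-21.3)+(-16.1))/3, (10.2+21.9+13.5)/3)
= (-21.2, 15.2)

(-21.2, 15.2)


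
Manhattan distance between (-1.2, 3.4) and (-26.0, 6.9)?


|(-1.2)-(-26)| + |3.4-6.9| = 24.8 + 3.5 = 28.3

28.3


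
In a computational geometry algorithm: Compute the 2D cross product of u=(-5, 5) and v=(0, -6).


u x v = u_x*v_y - u_y*v_x = (-5)*(-6) - 5*0
= 30 - 0 = 30

30


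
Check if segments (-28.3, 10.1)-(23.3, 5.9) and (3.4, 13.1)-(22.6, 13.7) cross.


Cross products: d1=-38.58, d2=-150.18, d3=287.94, d4=399.54
d1*d2 < 0 and d3*d4 < 0? no

No, they don't intersect


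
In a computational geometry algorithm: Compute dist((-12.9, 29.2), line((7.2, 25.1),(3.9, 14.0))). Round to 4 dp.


|cross product| = 236.64
|line direction| = sqrt(134.1) = 11.5802
Distance = 236.64/sqrt(134.1) = 20.435

20.435


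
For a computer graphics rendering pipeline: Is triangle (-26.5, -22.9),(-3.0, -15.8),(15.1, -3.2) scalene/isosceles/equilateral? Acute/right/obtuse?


Side lengths squared: AB^2=602.66, BC^2=486.37, CA^2=2118.65
Sorted: [486.37, 602.66, 2118.65]
By sides: Scalene, By angles: Obtuse

Scalene, Obtuse


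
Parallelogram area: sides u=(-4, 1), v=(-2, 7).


|u x v| = |(-4)*7 - 1*(-2)|
= |(-28) - (-2)| = 26

26


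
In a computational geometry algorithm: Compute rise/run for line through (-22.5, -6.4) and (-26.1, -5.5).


slope = (y2-y1)/(x2-x1) = ((-5.5)-(-6.4))/((-26.1)-(-22.5)) = 0.9/(-3.6) = -0.25

-0.25


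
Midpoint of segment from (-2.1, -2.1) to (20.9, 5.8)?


M = (((-2.1)+20.9)/2, ((-2.1)+5.8)/2)
= (9.4, 1.85)

(9.4, 1.85)


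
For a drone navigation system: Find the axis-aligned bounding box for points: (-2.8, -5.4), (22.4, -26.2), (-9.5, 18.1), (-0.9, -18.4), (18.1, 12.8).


x range: [-9.5, 22.4]
y range: [-26.2, 18.1]
Bounding box: (-9.5,-26.2) to (22.4,18.1)

(-9.5,-26.2) to (22.4,18.1)


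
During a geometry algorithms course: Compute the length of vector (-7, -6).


|u| = sqrt((-7)^2 + (-6)^2) = sqrt(85) = 9.2195

9.2195


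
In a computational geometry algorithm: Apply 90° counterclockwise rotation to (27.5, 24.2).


90° CCW: (x,y) -> (-y, x)
(27.5,24.2) -> (-24.2, 27.5)

(-24.2, 27.5)


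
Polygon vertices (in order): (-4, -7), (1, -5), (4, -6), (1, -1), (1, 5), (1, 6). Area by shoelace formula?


Shoelace sum: ((-4)*(-5) - 1*(-7)) + (1*(-6) - 4*(-5)) + (4*(-1) - 1*(-6)) + (1*5 - 1*(-1)) + (1*6 - 1*5) + (1*(-7) - (-4)*6)
= 67
Area = |67|/2 = 33.5

33.5


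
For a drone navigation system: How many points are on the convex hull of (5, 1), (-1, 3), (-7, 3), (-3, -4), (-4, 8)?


Convex hull vertices (CCW): (-7, 3), (-3, -4), (5, 1), (-4, 8)
Count = 4

4


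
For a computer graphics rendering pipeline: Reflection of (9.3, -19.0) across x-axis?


Reflection over x-axis: (x,y) -> (x,-y)
(9.3, -19) -> (9.3, 19)

(9.3, 19)


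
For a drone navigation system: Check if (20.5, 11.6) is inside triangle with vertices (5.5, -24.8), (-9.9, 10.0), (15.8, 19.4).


Cross products: AB x AP = -1082.56, BC x BP = -244.64, CA x CP = 288.08
All same sign? no

No, outside


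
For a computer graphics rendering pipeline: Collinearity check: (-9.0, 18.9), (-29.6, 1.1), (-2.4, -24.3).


Cross product: ((-29.6)-(-9))*((-24.3)-18.9) - (1.1-18.9)*((-2.4)-(-9))
= 1007.4

No, not collinear


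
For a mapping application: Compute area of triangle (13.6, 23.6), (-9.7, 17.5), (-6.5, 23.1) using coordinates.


Area = |x_A(y_B-y_C) + x_B(y_C-y_A) + x_C(y_A-y_B)|/2
= |(-76.16) + 4.85 + (-39.65)|/2
= 110.96/2 = 55.48

55.48


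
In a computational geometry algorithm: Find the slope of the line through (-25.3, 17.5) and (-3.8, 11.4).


slope = (y2-y1)/(x2-x1) = (11.4-17.5)/((-3.8)-(-25.3)) = (-6.1)/21.5 = -0.2837

-0.2837


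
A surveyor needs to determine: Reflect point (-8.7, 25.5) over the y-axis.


Reflection over y-axis: (x,y) -> (-x,y)
(-8.7, 25.5) -> (8.7, 25.5)

(8.7, 25.5)


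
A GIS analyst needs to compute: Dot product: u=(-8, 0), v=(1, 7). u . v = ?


u . v = u_x*v_x + u_y*v_y = (-8)*1 + 0*7
= (-8) + 0 = -8

-8


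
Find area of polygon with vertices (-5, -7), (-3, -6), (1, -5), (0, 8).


Shoelace sum: ((-5)*(-6) - (-3)*(-7)) + ((-3)*(-5) - 1*(-6)) + (1*8 - 0*(-5)) + (0*(-7) - (-5)*8)
= 78
Area = |78|/2 = 39

39


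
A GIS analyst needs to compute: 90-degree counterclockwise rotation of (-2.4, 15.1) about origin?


90° CCW: (x,y) -> (-y, x)
(-2.4,15.1) -> (-15.1, -2.4)

(-15.1, -2.4)


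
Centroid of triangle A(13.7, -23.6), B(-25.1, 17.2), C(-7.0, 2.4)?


Centroid = ((x_A+x_B+x_C)/3, (y_A+y_B+y_C)/3)
= ((13.7+(-25.1)+(-7))/3, ((-23.6)+17.2+2.4)/3)
= (-6.1333, -1.3333)

(-6.1333, -1.3333)


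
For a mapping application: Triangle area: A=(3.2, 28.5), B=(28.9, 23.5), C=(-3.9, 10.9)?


Area = |x_A(y_B-y_C) + x_B(y_C-y_A) + x_C(y_A-y_B)|/2
= |40.32 + (-508.64) + (-19.5)|/2
= 487.82/2 = 243.91

243.91


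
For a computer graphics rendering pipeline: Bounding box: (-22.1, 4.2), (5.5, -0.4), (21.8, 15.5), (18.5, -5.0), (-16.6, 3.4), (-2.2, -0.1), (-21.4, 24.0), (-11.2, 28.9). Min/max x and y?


x range: [-22.1, 21.8]
y range: [-5, 28.9]
Bounding box: (-22.1,-5) to (21.8,28.9)

(-22.1,-5) to (21.8,28.9)


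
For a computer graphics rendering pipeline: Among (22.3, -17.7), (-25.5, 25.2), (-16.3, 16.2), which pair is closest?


d(P0,P1) = 64.2281, d(P0,P2) = 51.3729, d(P1,P2) = 12.8701
Closest: P1 and P2

Closest pair: (-25.5, 25.2) and (-16.3, 16.2), distance = 12.8701


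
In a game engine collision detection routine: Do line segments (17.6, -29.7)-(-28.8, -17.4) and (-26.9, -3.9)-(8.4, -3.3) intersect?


Cross products: d1=-937.44, d2=-475.41, d3=-649.77, d4=-1111.8
d1*d2 < 0 and d3*d4 < 0? no

No, they don't intersect


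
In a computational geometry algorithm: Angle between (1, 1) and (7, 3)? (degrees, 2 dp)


u.v = 10, |u| = sqrt(2) = 1.4142, |v| = sqrt(58) = 7.6158
cos(theta) = u.v/(|u||v|) = 10/sqrt(116) = 0.928477
theta = acos(0.928477) = 21.8 degrees

21.8 degrees


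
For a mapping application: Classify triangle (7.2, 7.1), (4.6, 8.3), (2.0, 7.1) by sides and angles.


Side lengths squared: AB^2=8.2, BC^2=8.2, CA^2=27.04
Sorted: [8.2, 8.2, 27.04]
By sides: Isosceles, By angles: Obtuse

Isosceles, Obtuse


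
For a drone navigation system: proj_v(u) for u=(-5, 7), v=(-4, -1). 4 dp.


u.v = 13, |v| = sqrt(17) = 4.1231
Scalar projection = u.v / |v| = 13 / sqrt(17) = 3.153

3.153


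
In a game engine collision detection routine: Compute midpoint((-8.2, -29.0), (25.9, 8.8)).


M = (((-8.2)+25.9)/2, ((-29)+8.8)/2)
= (8.85, -10.1)

(8.85, -10.1)


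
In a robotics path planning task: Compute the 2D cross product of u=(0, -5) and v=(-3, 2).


u x v = u_x*v_y - u_y*v_x = 0*2 - (-5)*(-3)
= 0 - 15 = -15

-15


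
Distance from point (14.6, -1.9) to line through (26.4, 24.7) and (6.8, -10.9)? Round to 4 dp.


|cross product| = 101.28
|line direction| = sqrt(1651.52) = 40.6389
Distance = 101.28/sqrt(1651.52) = 2.4922

2.4922


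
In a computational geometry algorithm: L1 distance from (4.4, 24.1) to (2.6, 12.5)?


|4.4-2.6| + |24.1-12.5| = 1.8 + 11.6 = 13.4

13.4


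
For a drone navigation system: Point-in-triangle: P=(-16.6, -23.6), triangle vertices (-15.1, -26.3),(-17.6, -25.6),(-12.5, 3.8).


Cross products: AB x AP = -5.7, BC x BP = -19.2, CA x CP = -52.17
All same sign? yes

Yes, inside


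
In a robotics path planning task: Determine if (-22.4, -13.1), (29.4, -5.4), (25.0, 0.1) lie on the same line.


Cross product: (29.4-(-22.4))*(0.1-(-13.1)) - ((-5.4)-(-13.1))*(25-(-22.4))
= 318.78

No, not collinear


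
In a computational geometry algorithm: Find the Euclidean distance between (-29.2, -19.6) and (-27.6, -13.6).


dx=1.6, dy=6
d^2 = 1.6^2 + 6^2 = 38.56
d = sqrt(38.56) = 6.2097

6.2097


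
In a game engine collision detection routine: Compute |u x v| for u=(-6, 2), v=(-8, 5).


|u x v| = |(-6)*5 - 2*(-8)|
= |(-30) - (-16)| = 14

14


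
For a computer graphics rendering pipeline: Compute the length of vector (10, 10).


|u| = sqrt(10^2 + 10^2) = sqrt(200) = 14.1421

14.1421


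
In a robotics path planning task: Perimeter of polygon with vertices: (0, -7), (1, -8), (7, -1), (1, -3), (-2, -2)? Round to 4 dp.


Sides: (0, -7)->(1, -8): sqrt(2) = 1.414214, (1, -8)->(7, -1): sqrt(85) = 9.219544, (7, -1)->(1, -3): sqrt(40) = 6.324555, (1, -3)->(-2, -2): sqrt(10) = 3.162278, (-2, -2)->(0, -7): sqrt(29) = 5.385165
Sum = 25.505756
Perimeter = 25.5058

25.5058


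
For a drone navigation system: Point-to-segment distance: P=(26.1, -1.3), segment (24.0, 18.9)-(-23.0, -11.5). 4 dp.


Project P onto AB: t = 0.1645 (clamped to [0,1])
Closest point on segment: (16.2689, 13.8994)
Distance: 18.1018

18.1018


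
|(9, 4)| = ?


|u| = sqrt(9^2 + 4^2) = sqrt(97) = 9.8489

9.8489


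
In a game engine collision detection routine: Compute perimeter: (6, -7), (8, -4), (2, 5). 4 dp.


Sides: (6, -7)->(8, -4): sqrt(13) = 3.605551, (8, -4)->(2, 5): sqrt(117) = 10.816654, (2, 5)->(6, -7): sqrt(160) = 12.649111
Sum = 27.071316
Perimeter = 27.0713

27.0713


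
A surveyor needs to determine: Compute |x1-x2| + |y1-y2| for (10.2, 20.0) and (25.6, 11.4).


|10.2-25.6| + |20-11.4| = 15.4 + 8.6 = 24

24


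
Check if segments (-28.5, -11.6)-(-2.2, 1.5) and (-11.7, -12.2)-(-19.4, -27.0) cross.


Cross products: d1=-253.26, d2=35.11, d3=-235.86, d4=-524.23
d1*d2 < 0 and d3*d4 < 0? no

No, they don't intersect


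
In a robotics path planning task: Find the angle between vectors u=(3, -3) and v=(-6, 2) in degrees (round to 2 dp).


u.v = -24, |u| = sqrt(18) = 4.2426, |v| = sqrt(40) = 6.3246
cos(theta) = u.v/(|u||v|) = -24/sqrt(720) = -0.894427
theta = acos(-0.894427) = 153.43 degrees

153.43 degrees


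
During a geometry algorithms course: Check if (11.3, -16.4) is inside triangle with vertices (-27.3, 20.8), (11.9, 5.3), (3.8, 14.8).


Cross products: AB x AP = -859.94, BC x BP = 181.47, CA x CP = 925.32
All same sign? no

No, outside


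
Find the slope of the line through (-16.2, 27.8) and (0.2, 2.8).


slope = (y2-y1)/(x2-x1) = (2.8-27.8)/(0.2-(-16.2)) = (-25)/16.4 = -1.5244

-1.5244


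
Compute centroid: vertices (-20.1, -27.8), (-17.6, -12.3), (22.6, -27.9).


Centroid = ((x_A+x_B+x_C)/3, (y_A+y_B+y_C)/3)
= (((-20.1)+(-17.6)+22.6)/3, ((-27.8)+(-12.3)+(-27.9))/3)
= (-5.0333, -22.6667)

(-5.0333, -22.6667)


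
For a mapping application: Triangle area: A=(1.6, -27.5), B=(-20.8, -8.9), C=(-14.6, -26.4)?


Area = |x_A(y_B-y_C) + x_B(y_C-y_A) + x_C(y_A-y_B)|/2
= |28 + (-22.88) + 271.56|/2
= 276.68/2 = 138.34

138.34


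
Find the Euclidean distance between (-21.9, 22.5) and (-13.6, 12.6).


dx=8.3, dy=-9.9
d^2 = 8.3^2 + (-9.9)^2 = 166.9
d = sqrt(166.9) = 12.919

12.919


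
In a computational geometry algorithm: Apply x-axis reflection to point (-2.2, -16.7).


Reflection over x-axis: (x,y) -> (x,-y)
(-2.2, -16.7) -> (-2.2, 16.7)

(-2.2, 16.7)


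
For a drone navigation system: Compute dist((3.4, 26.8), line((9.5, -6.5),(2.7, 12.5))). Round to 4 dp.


|cross product| = 110.54
|line direction| = sqrt(407.24) = 20.1802
Distance = 110.54/sqrt(407.24) = 5.4776

5.4776


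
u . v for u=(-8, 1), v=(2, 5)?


u . v = u_x*v_x + u_y*v_y = (-8)*2 + 1*5
= (-16) + 5 = -11

-11


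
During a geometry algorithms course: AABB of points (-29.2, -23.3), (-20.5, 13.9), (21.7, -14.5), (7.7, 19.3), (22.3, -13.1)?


x range: [-29.2, 22.3]
y range: [-23.3, 19.3]
Bounding box: (-29.2,-23.3) to (22.3,19.3)

(-29.2,-23.3) to (22.3,19.3)


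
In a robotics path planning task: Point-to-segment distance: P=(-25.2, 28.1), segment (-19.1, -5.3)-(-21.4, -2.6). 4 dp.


Project P onto AB: t = 1 (clamped to [0,1])
Closest point on segment: (-21.4, -2.6)
Distance: 30.9343

30.9343


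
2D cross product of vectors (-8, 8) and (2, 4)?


u x v = u_x*v_y - u_y*v_x = (-8)*4 - 8*2
= (-32) - 16 = -48

-48


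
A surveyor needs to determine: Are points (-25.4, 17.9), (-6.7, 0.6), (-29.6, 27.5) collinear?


Cross product: ((-6.7)-(-25.4))*(27.5-17.9) - (0.6-17.9)*((-29.6)-(-25.4))
= 106.86

No, not collinear


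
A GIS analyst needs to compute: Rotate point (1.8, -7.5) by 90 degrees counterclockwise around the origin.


90° CCW: (x,y) -> (-y, x)
(1.8,-7.5) -> (7.5, 1.8)

(7.5, 1.8)


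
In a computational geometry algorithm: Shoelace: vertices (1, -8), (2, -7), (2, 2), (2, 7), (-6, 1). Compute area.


Shoelace sum: (1*(-7) - 2*(-8)) + (2*2 - 2*(-7)) + (2*7 - 2*2) + (2*1 - (-6)*7) + ((-6)*(-8) - 1*1)
= 128
Area = |128|/2 = 64

64


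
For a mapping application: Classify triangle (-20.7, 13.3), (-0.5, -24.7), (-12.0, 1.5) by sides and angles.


Side lengths squared: AB^2=1852.04, BC^2=818.69, CA^2=214.93
Sorted: [214.93, 818.69, 1852.04]
By sides: Scalene, By angles: Obtuse

Scalene, Obtuse


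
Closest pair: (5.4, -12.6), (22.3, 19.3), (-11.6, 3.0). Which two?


d(P0,P1) = 36.1001, d(P0,P2) = 23.0729, d(P1,P2) = 37.6152
Closest: P0 and P2

Closest pair: (5.4, -12.6) and (-11.6, 3.0), distance = 23.0729


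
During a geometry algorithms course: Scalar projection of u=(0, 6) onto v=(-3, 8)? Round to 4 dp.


u.v = 48, |v| = sqrt(73) = 8.544
Scalar projection = u.v / |v| = 48 / sqrt(73) = 5.618

5.618


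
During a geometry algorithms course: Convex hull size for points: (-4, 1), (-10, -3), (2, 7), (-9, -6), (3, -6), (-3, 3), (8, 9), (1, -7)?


Convex hull vertices (CCW): (-10, -3), (-9, -6), (1, -7), (3, -6), (8, 9), (2, 7), (-3, 3)
Count = 7

7


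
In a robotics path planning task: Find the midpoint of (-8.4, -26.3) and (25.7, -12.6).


M = (((-8.4)+25.7)/2, ((-26.3)+(-12.6))/2)
= (8.65, -19.45)

(8.65, -19.45)


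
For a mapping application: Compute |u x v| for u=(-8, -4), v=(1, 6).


|u x v| = |(-8)*6 - (-4)*1|
= |(-48) - (-4)| = 44

44


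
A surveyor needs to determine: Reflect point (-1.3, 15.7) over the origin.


Reflection over origin: (x,y) -> (-x,-y)
(-1.3, 15.7) -> (1.3, -15.7)

(1.3, -15.7)


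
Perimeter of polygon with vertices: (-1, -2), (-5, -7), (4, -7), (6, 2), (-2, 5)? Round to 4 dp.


Sides: (-1, -2)->(-5, -7): sqrt(41) = 6.403124, (-5, -7)->(4, -7): sqrt(81) = 9, (4, -7)->(6, 2): sqrt(85) = 9.219544, (6, 2)->(-2, 5): sqrt(73) = 8.544004, (-2, 5)->(-1, -2): sqrt(50) = 7.071068
Sum = 40.23774
Perimeter = 40.2377

40.2377


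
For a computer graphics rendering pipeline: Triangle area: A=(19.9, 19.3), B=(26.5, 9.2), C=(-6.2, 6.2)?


Area = |x_A(y_B-y_C) + x_B(y_C-y_A) + x_C(y_A-y_B)|/2
= |59.7 + (-347.15) + (-62.62)|/2
= 350.07/2 = 175.035

175.035


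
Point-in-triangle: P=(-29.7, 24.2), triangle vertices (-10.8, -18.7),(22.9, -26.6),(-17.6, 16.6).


Cross products: AB x AP = 1296.42, BC x BP = 214.92, CA x CP = -375.45
All same sign? no

No, outside


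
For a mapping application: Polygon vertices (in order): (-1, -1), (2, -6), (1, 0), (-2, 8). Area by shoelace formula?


Shoelace sum: ((-1)*(-6) - 2*(-1)) + (2*0 - 1*(-6)) + (1*8 - (-2)*0) + ((-2)*(-1) - (-1)*8)
= 32
Area = |32|/2 = 16

16


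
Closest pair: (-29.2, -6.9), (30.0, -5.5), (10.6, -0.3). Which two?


d(P0,P1) = 59.2166, d(P0,P2) = 40.3435, d(P1,P2) = 20.0848
Closest: P1 and P2

Closest pair: (30.0, -5.5) and (10.6, -0.3), distance = 20.0848


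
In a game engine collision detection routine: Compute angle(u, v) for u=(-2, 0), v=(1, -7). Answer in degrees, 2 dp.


u.v = -2, |u| = sqrt(4) = 2, |v| = sqrt(50) = 7.0711
cos(theta) = u.v/(|u||v|) = -2/sqrt(200) = -0.141421
theta = acos(-0.141421) = 98.13 degrees

98.13 degrees


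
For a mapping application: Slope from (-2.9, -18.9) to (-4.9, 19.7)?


slope = (y2-y1)/(x2-x1) = (19.7-(-18.9))/((-4.9)-(-2.9)) = 38.6/(-2) = -19.3

-19.3


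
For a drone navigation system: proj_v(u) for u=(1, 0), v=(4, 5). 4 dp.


u.v = 4, |v| = sqrt(41) = 6.4031
Scalar projection = u.v / |v| = 4 / sqrt(41) = 0.6247

0.6247


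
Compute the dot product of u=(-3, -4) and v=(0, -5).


u . v = u_x*v_x + u_y*v_y = (-3)*0 + (-4)*(-5)
= 0 + 20 = 20

20


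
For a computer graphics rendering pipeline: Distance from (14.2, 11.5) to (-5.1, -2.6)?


dx=-19.3, dy=-14.1
d^2 = (-19.3)^2 + (-14.1)^2 = 571.3
d = sqrt(571.3) = 23.9019

23.9019


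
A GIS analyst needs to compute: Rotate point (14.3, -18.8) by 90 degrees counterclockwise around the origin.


90° CCW: (x,y) -> (-y, x)
(14.3,-18.8) -> (18.8, 14.3)

(18.8, 14.3)


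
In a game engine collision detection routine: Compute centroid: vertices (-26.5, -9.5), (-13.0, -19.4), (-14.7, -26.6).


Centroid = ((x_A+x_B+x_C)/3, (y_A+y_B+y_C)/3)
= (((-26.5)+(-13)+(-14.7))/3, ((-9.5)+(-19.4)+(-26.6))/3)
= (-18.0667, -18.5)

(-18.0667, -18.5)


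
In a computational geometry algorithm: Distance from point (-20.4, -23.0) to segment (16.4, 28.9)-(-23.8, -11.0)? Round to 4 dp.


Project P onto AB: t = 1 (clamped to [0,1])
Closest point on segment: (-23.8, -11)
Distance: 12.4724

12.4724


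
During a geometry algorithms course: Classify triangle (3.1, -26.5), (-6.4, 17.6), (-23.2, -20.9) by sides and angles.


Side lengths squared: AB^2=2035.06, BC^2=1764.49, CA^2=723.05
Sorted: [723.05, 1764.49, 2035.06]
By sides: Scalene, By angles: Acute

Scalene, Acute


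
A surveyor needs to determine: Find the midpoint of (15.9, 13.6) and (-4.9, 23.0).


M = ((15.9+(-4.9))/2, (13.6+23)/2)
= (5.5, 18.3)

(5.5, 18.3)


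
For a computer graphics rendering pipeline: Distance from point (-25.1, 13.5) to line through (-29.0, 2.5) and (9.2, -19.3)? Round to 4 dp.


|cross product| = 505.22
|line direction| = sqrt(1934.48) = 43.9827
Distance = 505.22/sqrt(1934.48) = 11.4868

11.4868


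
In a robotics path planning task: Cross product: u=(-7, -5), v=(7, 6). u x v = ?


u x v = u_x*v_y - u_y*v_x = (-7)*6 - (-5)*7
= (-42) - (-35) = -7

-7


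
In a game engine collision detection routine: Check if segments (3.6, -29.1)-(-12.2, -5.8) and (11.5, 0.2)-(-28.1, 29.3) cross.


Cross products: d1=1390.17, d2=927.27, d3=-647.01, d4=-184.11
d1*d2 < 0 and d3*d4 < 0? no

No, they don't intersect


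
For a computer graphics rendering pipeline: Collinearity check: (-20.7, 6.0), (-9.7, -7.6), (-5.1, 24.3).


Cross product: ((-9.7)-(-20.7))*(24.3-6) - ((-7.6)-6)*((-5.1)-(-20.7))
= 413.46

No, not collinear


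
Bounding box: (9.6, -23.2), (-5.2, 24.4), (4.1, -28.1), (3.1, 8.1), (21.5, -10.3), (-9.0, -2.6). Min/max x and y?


x range: [-9, 21.5]
y range: [-28.1, 24.4]
Bounding box: (-9,-28.1) to (21.5,24.4)

(-9,-28.1) to (21.5,24.4)


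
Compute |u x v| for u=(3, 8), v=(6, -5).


|u x v| = |3*(-5) - 8*6|
= |(-15) - 48| = 63

63


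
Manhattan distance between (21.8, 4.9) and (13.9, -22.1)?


|21.8-13.9| + |4.9-(-22.1)| = 7.9 + 27 = 34.9

34.9


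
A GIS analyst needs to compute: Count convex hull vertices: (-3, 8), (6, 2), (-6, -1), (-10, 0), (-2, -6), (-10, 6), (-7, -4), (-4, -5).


Convex hull vertices (CCW): (-10, 0), (-7, -4), (-2, -6), (6, 2), (-3, 8), (-10, 6)
Count = 6

6


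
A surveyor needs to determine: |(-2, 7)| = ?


|u| = sqrt((-2)^2 + 7^2) = sqrt(53) = 7.2801

7.2801


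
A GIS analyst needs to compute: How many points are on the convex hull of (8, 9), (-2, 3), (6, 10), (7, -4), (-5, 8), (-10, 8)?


Convex hull vertices (CCW): (-10, 8), (7, -4), (8, 9), (6, 10)
Count = 4

4


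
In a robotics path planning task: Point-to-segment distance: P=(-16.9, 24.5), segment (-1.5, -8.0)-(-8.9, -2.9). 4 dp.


Project P onto AB: t = 1 (clamped to [0,1])
Closest point on segment: (-8.9, -2.9)
Distance: 28.544

28.544


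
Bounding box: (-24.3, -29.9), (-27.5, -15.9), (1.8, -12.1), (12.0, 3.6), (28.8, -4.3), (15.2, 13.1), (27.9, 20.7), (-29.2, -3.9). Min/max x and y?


x range: [-29.2, 28.8]
y range: [-29.9, 20.7]
Bounding box: (-29.2,-29.9) to (28.8,20.7)

(-29.2,-29.9) to (28.8,20.7)


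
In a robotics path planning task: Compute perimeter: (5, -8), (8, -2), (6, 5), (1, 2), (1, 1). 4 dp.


Sides: (5, -8)->(8, -2): sqrt(45) = 6.708204, (8, -2)->(6, 5): sqrt(53) = 7.28011, (6, 5)->(1, 2): sqrt(34) = 5.830952, (1, 2)->(1, 1): sqrt(1) = 1, (1, 1)->(5, -8): sqrt(97) = 9.848858
Sum = 30.668124
Perimeter = 30.6681

30.6681


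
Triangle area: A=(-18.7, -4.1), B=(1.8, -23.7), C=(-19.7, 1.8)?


Area = |x_A(y_B-y_C) + x_B(y_C-y_A) + x_C(y_A-y_B)|/2
= |476.85 + 10.62 + (-386.12)|/2
= 101.35/2 = 50.675

50.675


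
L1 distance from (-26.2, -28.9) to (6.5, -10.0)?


|(-26.2)-6.5| + |(-28.9)-(-10)| = 32.7 + 18.9 = 51.6

51.6


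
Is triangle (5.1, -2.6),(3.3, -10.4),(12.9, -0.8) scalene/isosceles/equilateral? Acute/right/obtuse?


Side lengths squared: AB^2=64.08, BC^2=184.32, CA^2=64.08
Sorted: [64.08, 64.08, 184.32]
By sides: Isosceles, By angles: Obtuse

Isosceles, Obtuse


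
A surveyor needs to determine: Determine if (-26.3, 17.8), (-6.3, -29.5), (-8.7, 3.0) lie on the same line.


Cross product: ((-6.3)-(-26.3))*(3-17.8) - ((-29.5)-17.8)*((-8.7)-(-26.3))
= 536.48

No, not collinear


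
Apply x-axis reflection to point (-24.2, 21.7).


Reflection over x-axis: (x,y) -> (x,-y)
(-24.2, 21.7) -> (-24.2, -21.7)

(-24.2, -21.7)


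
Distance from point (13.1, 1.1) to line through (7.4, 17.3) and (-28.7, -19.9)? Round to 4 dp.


|cross product| = 796.86
|line direction| = sqrt(2687.05) = 51.8368
Distance = 796.86/sqrt(2687.05) = 15.3725

15.3725


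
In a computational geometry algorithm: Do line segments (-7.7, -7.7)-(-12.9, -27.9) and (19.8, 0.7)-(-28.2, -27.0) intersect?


Cross products: d1=-358.55, d2=467.01, d3=511.82, d4=-313.74
d1*d2 < 0 and d3*d4 < 0? yes

Yes, they intersect


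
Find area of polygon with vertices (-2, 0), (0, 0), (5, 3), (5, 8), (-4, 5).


Shoelace sum: ((-2)*0 - 0*0) + (0*3 - 5*0) + (5*8 - 5*3) + (5*5 - (-4)*8) + ((-4)*0 - (-2)*5)
= 92
Area = |92|/2 = 46

46


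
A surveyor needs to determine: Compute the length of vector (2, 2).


|u| = sqrt(2^2 + 2^2) = sqrt(8) = 2.8284

2.8284


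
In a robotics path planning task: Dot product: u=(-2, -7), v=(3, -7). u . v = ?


u . v = u_x*v_x + u_y*v_y = (-2)*3 + (-7)*(-7)
= (-6) + 49 = 43

43


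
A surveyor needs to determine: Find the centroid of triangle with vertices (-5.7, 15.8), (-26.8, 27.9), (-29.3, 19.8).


Centroid = ((x_A+x_B+x_C)/3, (y_A+y_B+y_C)/3)
= (((-5.7)+(-26.8)+(-29.3))/3, (15.8+27.9+19.8)/3)
= (-20.6, 21.1667)

(-20.6, 21.1667)


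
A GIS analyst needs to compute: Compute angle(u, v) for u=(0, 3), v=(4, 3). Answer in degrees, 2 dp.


u.v = 9, |u| = sqrt(9) = 3, |v| = sqrt(25) = 5
cos(theta) = u.v/(|u||v|) = 9/sqrt(225) = 0.6
theta = acos(0.6) = 53.13 degrees

53.13 degrees


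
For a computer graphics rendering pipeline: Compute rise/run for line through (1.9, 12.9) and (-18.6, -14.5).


slope = (y2-y1)/(x2-x1) = ((-14.5)-12.9)/((-18.6)-1.9) = (-27.4)/(-20.5) = 1.3366

1.3366


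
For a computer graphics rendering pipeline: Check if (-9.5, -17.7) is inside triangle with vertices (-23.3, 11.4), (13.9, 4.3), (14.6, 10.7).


Cross products: AB x AP = -984.54, BC x BP = 134.36, CA x CP = 1093.23
All same sign? no

No, outside


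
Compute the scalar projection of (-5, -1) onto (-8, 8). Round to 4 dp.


u.v = 32, |v| = sqrt(128) = 11.3137
Scalar projection = u.v / |v| = 32 / sqrt(128) = 2.8284

2.8284


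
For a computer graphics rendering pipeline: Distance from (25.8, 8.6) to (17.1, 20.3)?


dx=-8.7, dy=11.7
d^2 = (-8.7)^2 + 11.7^2 = 212.58
d = sqrt(212.58) = 14.5801

14.5801


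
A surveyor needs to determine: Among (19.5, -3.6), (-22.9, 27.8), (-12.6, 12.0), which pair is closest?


d(P0,P1) = 52.761, d(P0,P2) = 35.6899, d(P1,P2) = 18.8608
Closest: P1 and P2

Closest pair: (-22.9, 27.8) and (-12.6, 12.0), distance = 18.8608


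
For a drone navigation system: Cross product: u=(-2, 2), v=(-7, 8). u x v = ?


u x v = u_x*v_y - u_y*v_x = (-2)*8 - 2*(-7)
= (-16) - (-14) = -2

-2


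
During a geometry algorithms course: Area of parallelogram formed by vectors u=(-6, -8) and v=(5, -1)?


|u x v| = |(-6)*(-1) - (-8)*5|
= |6 - (-40)| = 46

46


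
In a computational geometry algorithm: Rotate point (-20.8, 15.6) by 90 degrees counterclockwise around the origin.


90° CCW: (x,y) -> (-y, x)
(-20.8,15.6) -> (-15.6, -20.8)

(-15.6, -20.8)


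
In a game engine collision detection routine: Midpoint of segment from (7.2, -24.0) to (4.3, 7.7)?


M = ((7.2+4.3)/2, ((-24)+7.7)/2)
= (5.75, -8.15)

(5.75, -8.15)


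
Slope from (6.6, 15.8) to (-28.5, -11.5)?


slope = (y2-y1)/(x2-x1) = ((-11.5)-15.8)/((-28.5)-6.6) = (-27.3)/(-35.1) = 0.7778

0.7778


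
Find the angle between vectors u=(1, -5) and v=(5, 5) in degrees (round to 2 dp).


u.v = -20, |u| = sqrt(26) = 5.099, |v| = sqrt(50) = 7.0711
cos(theta) = u.v/(|u||v|) = -20/sqrt(1300) = -0.5547
theta = acos(-0.5547) = 123.69 degrees

123.69 degrees


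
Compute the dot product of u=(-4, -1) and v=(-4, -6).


u . v = u_x*v_x + u_y*v_y = (-4)*(-4) + (-1)*(-6)
= 16 + 6 = 22

22


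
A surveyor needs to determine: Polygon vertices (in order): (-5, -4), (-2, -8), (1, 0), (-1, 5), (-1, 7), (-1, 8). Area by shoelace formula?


Shoelace sum: ((-5)*(-8) - (-2)*(-4)) + ((-2)*0 - 1*(-8)) + (1*5 - (-1)*0) + ((-1)*7 - (-1)*5) + ((-1)*8 - (-1)*7) + ((-1)*(-4) - (-5)*8)
= 86
Area = |86|/2 = 43

43


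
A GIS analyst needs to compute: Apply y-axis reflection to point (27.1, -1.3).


Reflection over y-axis: (x,y) -> (-x,y)
(27.1, -1.3) -> (-27.1, -1.3)

(-27.1, -1.3)


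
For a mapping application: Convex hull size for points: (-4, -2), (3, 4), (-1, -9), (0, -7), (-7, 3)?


Convex hull vertices (CCW): (-7, 3), (-1, -9), (0, -7), (3, 4)
Count = 4

4


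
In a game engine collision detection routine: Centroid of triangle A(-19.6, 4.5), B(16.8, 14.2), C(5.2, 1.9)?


Centroid = ((x_A+x_B+x_C)/3, (y_A+y_B+y_C)/3)
= (((-19.6)+16.8+5.2)/3, (4.5+14.2+1.9)/3)
= (0.8, 6.8667)

(0.8, 6.8667)
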